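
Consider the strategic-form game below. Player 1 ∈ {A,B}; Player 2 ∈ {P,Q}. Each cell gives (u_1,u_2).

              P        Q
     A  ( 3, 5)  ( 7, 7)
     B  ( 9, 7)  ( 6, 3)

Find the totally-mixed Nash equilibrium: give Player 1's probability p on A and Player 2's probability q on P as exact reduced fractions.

P1 mixes 2/3 on A; P2 mixes 1/7 on P

P1 indiff ⇒ q·3+(1-q)·7 = q·9+(1-q)·6 ⇒ q(-6) = (1-q)(-1) ⇒ q = 1/7
P2 indiff ⇒ p·5+(1-p)·7 = p·7+(1-p)·3 ⇒ p(-2) = (1-p)(-4) ⇒ p = 2/3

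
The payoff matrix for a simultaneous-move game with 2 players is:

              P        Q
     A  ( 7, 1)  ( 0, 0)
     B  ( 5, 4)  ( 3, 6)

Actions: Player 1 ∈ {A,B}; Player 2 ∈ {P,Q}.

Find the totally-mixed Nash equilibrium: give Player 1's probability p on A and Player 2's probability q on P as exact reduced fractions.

P1 mixes 2/3 on A; P2 mixes 3/5 on P

P1 indiff ⇒ q·7+(1-q)·0 = q·5+(1-q)·3 ⇒ q(2) = (1-q)(3) ⇒ q = 3/5
P2 indiff ⇒ p·1+(1-p)·4 = p·0+(1-p)·6 ⇒ p(1) = (1-p)(2) ⇒ p = 2/3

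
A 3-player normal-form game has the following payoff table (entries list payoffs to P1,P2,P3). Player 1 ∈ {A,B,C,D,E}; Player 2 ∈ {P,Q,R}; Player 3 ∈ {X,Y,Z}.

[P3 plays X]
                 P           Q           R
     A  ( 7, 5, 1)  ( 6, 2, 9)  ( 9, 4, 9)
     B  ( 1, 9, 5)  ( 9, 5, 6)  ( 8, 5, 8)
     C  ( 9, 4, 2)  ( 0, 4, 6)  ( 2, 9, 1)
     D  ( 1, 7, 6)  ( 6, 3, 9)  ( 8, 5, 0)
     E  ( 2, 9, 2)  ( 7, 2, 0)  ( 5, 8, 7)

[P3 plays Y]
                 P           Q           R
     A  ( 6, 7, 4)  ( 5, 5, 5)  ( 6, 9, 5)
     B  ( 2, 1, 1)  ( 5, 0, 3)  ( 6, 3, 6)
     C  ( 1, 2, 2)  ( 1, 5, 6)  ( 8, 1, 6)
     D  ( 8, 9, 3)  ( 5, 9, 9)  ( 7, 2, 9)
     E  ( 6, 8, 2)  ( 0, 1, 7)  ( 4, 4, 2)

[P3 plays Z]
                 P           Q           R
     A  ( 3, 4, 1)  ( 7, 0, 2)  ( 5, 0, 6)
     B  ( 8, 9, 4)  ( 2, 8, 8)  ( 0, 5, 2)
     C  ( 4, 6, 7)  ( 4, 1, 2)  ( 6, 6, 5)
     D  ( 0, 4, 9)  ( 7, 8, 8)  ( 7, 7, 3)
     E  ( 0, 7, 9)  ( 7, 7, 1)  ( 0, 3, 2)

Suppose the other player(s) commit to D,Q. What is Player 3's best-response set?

u_3(X vs D,Q) = 9
u_3(Y vs D,Q) = 9
u_3(Z vs D,Q) = 8
max payoff 9 at {X,Y}

argmax u_3 = {X,Y}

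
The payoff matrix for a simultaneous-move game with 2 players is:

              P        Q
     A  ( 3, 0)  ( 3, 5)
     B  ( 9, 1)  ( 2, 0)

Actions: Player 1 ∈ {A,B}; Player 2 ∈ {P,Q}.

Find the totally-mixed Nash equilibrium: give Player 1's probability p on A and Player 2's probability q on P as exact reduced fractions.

P1 mixes 1/6 on A; P2 mixes 1/7 on P

P1 indiff ⇒ q·3+(1-q)·3 = q·9+(1-q)·2 ⇒ q(-6) = (1-q)(-1) ⇒ q = 1/7
P2 indiff ⇒ p·0+(1-p)·1 = p·5+(1-p)·0 ⇒ p(-5) = (1-p)(-1) ⇒ p = 1/6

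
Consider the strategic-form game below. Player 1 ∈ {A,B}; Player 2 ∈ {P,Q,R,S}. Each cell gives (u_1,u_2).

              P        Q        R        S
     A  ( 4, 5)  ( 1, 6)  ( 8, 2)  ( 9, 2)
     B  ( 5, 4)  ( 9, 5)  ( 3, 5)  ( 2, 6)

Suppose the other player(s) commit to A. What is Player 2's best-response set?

u_2(P vs A) = 5
u_2(Q vs A) = 6
u_2(R vs A) = 2
u_2(S vs A) = 2
max payoff 6 at {Q}

P2 best: {Q}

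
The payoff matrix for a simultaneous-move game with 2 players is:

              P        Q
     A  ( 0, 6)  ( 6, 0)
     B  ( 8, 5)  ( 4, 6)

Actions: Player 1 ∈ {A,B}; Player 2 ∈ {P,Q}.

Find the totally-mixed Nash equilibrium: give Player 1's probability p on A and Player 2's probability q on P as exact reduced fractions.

P1 indiff ⇒ q·0+(1-q)·6 = q·8+(1-q)·4 ⇒ q(-8) = (1-q)(-2) ⇒ q = 1/5
P2 indiff ⇒ p·6+(1-p)·5 = p·0+(1-p)·6 ⇒ p(6) = (1-p)(1) ⇒ p = 1/7

(p,q) = (1/7, 1/5)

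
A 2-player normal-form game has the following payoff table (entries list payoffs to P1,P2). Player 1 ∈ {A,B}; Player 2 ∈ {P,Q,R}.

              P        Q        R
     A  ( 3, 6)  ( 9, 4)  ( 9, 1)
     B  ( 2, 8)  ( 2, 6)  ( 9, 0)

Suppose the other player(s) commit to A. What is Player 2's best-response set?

u_2(P vs A) = 6
u_2(Q vs A) = 4
u_2(R vs A) = 1
max payoff 6 at {P}

P2 best: {P}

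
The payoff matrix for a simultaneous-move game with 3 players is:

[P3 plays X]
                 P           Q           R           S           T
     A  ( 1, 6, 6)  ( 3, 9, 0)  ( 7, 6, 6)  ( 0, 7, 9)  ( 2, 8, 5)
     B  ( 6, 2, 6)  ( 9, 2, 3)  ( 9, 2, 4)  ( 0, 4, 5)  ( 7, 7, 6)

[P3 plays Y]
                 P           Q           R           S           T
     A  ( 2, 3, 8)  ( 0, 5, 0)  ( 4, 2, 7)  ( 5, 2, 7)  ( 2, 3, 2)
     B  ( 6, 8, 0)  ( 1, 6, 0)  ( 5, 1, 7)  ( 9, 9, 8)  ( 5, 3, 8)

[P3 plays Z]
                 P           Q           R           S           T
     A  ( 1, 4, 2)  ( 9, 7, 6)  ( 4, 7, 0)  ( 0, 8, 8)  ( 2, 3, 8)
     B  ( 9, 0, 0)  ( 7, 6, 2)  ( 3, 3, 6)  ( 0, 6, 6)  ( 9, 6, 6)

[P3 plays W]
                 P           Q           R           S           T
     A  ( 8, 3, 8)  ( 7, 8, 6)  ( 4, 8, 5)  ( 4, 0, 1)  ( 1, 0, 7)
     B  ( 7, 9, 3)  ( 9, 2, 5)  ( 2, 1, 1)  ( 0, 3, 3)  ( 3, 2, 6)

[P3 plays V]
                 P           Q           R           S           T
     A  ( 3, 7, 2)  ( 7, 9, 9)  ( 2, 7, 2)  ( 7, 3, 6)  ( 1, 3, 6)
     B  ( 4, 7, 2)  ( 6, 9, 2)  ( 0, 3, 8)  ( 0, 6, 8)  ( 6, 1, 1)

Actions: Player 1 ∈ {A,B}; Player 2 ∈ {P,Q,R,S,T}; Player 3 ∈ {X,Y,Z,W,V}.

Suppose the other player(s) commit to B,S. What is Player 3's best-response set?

P3 best: {Y,V}

u_3(X vs B,S) = 5
u_3(Y vs B,S) = 8
u_3(Z vs B,S) = 6
u_3(W vs B,S) = 3
u_3(V vs B,S) = 8
max payoff 8 at {Y,V}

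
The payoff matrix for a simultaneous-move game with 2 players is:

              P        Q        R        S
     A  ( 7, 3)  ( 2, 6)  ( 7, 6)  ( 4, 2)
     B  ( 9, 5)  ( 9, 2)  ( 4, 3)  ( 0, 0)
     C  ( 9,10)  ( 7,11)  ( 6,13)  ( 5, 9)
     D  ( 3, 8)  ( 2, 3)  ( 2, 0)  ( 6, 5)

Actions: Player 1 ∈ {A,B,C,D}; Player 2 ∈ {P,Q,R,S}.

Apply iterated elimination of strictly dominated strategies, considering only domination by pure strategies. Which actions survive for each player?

Remaining: P1:{A,B,C} P2:{P,Q,R}

P2 drop S (P beats it: A:3>2 B:5>0 C:10>9 D:8>5)
P1 drop D (B beats it: P:9>3 Q:9>2 R:4>2)
P1→{A,B,C} P2→{P,Q,R}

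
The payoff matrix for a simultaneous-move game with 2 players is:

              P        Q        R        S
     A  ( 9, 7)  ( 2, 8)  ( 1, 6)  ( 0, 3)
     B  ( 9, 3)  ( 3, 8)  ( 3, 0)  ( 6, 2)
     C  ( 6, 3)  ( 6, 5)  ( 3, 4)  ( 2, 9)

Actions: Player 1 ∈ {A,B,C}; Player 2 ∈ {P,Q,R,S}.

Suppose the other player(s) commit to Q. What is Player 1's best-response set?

BR_1 = {C}

u_1(A vs Q) = 2
u_1(B vs Q) = 3
u_1(C vs Q) = 6
max payoff 6 at {C}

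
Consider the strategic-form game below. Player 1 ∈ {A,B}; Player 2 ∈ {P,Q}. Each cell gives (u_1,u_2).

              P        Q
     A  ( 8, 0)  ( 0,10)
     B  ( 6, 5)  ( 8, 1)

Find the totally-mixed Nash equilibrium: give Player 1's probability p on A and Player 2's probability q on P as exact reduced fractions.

P1 indiff ⇒ q·8+(1-q)·0 = q·6+(1-q)·8 ⇒ q(2) = (1-q)(8) ⇒ q = 4/5
P2 indiff ⇒ p·0+(1-p)·5 = p·10+(1-p)·1 ⇒ p(-10) = (1-p)(-4) ⇒ p = 2/7

p=2/7, q=4/5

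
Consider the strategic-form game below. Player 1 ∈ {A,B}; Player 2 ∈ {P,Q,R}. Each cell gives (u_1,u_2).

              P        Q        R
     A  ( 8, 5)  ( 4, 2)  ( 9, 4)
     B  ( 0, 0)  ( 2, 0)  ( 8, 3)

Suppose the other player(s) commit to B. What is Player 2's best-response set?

argmax u_2 = {R}

u_2(P vs B) = 0
u_2(Q vs B) = 0
u_2(R vs B) = 3
max payoff 3 at {R}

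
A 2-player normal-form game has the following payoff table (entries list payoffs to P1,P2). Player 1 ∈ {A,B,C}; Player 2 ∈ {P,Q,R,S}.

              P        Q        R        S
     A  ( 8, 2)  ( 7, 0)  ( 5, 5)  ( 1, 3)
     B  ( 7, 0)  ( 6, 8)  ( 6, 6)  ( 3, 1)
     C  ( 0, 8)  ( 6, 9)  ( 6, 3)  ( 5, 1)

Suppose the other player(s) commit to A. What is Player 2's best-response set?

u_2(P vs A) = 2
u_2(Q vs A) = 0
u_2(R vs A) = 5
u_2(S vs A) = 3
max payoff 5 at {R}

BR_2 = {R}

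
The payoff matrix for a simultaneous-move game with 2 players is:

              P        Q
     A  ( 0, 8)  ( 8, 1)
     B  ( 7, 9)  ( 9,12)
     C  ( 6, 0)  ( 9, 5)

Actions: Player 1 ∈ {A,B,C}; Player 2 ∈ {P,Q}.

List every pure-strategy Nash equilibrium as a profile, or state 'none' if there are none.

Nash profiles: (B,Q), (C,Q)

(A,P): not NE [P1→B gives 7>0]
(A,Q): not NE [P1→C gives 9>8; P2→P gives 8>1]
(B,P): not NE [P2→Q gives 12>9]
(B,Q): NE
(C,P): not NE [P1→B gives 7>6; P2→Q gives 5>0]
(C,Q): NE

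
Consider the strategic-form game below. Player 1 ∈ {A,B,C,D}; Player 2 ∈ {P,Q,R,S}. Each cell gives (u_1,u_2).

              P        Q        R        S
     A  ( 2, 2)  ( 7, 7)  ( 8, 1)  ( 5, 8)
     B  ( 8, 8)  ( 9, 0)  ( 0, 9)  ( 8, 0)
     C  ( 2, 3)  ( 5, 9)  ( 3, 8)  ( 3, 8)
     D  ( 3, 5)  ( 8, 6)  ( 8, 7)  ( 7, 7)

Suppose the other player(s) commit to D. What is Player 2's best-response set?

argmax u_2 = {R,S}

u_2(P vs D) = 5
u_2(Q vs D) = 6
u_2(R vs D) = 7
u_2(S vs D) = 7
max payoff 7 at {R,S}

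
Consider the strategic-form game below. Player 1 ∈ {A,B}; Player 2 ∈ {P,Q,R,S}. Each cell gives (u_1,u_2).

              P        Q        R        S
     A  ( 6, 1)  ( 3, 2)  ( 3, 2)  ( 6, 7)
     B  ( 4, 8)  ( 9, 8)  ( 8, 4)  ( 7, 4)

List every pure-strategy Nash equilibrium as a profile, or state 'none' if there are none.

(A,P): not NE [P2→S gives 7>1]
(A,Q): not NE [P1→B gives 9>3; P2→S gives 7>2]
(A,R): not NE [P1→B gives 8>3; P2→S gives 7>2]
(A,S): not NE [P1→B gives 7>6]
(B,P): not NE [P1→A gives 6>4]
(B,Q): NE
(B,R): not NE [P2→Q gives 8>4]
(B,S): not NE [P2→Q gives 8>4]

Nash profiles: (B,Q)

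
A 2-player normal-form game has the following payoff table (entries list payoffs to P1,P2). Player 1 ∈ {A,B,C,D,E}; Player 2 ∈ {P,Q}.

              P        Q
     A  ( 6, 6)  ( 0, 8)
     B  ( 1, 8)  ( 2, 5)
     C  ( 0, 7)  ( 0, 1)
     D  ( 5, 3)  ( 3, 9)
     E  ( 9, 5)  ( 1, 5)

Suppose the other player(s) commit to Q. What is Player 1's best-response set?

u_1(A vs Q) = 0
u_1(B vs Q) = 2
u_1(C vs Q) = 0
u_1(D vs Q) = 3
u_1(E vs Q) = 1
max payoff 3 at {D}

argmax u_1 = {D}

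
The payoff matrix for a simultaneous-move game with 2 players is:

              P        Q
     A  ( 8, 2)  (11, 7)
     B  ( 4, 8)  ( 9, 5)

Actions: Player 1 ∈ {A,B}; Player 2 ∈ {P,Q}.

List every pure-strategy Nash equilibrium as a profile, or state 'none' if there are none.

(A,P): not NE [P2→Q gives 7>2]
(A,Q): NE
(B,P): not NE [P1→A gives 8>4]
(B,Q): not NE [P1→A gives 11>9; P2→P gives 8>5]

NE set: (A,Q)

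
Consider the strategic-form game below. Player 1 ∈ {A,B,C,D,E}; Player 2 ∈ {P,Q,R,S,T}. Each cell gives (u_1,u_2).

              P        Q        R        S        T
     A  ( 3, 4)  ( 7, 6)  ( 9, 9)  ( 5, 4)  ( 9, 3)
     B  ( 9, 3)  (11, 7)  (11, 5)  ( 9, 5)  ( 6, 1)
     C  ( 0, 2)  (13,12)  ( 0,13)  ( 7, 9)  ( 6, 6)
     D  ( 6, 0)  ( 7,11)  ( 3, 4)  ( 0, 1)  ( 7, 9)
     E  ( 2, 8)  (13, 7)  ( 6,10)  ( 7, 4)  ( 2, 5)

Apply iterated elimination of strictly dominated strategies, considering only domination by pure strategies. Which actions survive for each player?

IESDS → P1:{B,C,E} P2:{Q,R}

P2 drop P (R beats it: A:9>4 B:5>3 C:13>2 D:4>0 E:10>8)
P2 drop S (Q beats it: A:6>4 B:7>5 C:12>9 D:11>1 E:7>4)
P2 drop T (Q beats it: A:6>3 B:7>1 C:12>6 D:11>9 E:7>5)
P1 drop A (B beats it: Q:11>7 R:11>9)
P1 drop D (B beats it: Q:11>7 R:11>3)
P1→{B,C,E} P2→{Q,R}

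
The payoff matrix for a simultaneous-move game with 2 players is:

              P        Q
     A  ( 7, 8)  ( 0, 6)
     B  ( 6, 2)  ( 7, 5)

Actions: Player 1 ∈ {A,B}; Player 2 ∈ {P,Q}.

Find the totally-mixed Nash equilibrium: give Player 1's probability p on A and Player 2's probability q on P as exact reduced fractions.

p=3/5, q=7/8

P1 indiff ⇒ q·7+(1-q)·0 = q·6+(1-q)·7 ⇒ q(1) = (1-q)(7) ⇒ q = 7/8
P2 indiff ⇒ p·8+(1-p)·2 = p·6+(1-p)·5 ⇒ p(2) = (1-p)(3) ⇒ p = 3/5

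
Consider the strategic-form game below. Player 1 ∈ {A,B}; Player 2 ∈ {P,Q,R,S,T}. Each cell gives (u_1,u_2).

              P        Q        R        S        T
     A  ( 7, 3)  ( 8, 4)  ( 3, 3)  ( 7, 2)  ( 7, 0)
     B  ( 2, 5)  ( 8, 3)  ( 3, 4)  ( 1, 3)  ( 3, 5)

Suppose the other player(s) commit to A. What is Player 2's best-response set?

argmax u_2 = {Q}

u_2(P vs A) = 3
u_2(Q vs A) = 4
u_2(R vs A) = 3
u_2(S vs A) = 2
u_2(T vs A) = 0
max payoff 4 at {Q}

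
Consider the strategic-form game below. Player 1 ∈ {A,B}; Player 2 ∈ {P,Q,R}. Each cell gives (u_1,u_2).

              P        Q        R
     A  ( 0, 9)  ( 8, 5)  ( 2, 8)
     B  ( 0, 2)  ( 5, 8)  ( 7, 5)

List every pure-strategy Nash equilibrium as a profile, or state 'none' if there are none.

(A,P): NE
(A,Q): not NE [P2→P gives 9>5]
(A,R): not NE [P1→B gives 7>2; P2→P gives 9>8]
(B,P): not NE [P2→Q gives 8>2]
(B,Q): not NE [P1→A gives 8>5]
(B,R): not NE [P2→Q gives 8>5]

NE set: (A,P)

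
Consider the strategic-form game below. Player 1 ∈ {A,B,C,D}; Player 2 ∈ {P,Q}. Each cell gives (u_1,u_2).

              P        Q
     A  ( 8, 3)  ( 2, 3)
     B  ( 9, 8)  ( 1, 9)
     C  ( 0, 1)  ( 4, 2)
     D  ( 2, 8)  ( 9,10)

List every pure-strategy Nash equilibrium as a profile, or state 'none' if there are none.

(A,P): not NE [P1→B gives 9>8]
(A,Q): not NE [P1→D gives 9>2]
(B,P): not NE [P2→Q gives 9>8]
(B,Q): not NE [P1→D gives 9>1]
(C,P): not NE [P1→B gives 9>0; P2→Q gives 2>1]
(C,Q): not NE [P1→D gives 9>4]
(D,P): not NE [P1→B gives 9>2; P2→Q gives 10>8]
(D,Q): NE

Nash profiles: (D,Q)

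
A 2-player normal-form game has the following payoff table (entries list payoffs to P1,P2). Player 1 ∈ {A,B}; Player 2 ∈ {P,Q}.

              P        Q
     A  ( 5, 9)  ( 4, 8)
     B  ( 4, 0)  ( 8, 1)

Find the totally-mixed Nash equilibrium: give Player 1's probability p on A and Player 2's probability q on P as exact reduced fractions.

P1 indiff ⇒ q·5+(1-q)·4 = q·4+(1-q)·8 ⇒ q(1) = (1-q)(4) ⇒ q = 4/5
P2 indiff ⇒ p·9+(1-p)·0 = p·8+(1-p)·1 ⇒ p(1) = (1-p)(1) ⇒ p = 1/2

p=1/2, q=4/5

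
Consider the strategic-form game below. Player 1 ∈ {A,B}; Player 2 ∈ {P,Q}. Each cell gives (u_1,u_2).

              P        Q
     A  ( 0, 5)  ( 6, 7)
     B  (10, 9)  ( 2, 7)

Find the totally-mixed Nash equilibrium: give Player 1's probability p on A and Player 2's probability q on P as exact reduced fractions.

(p,q) = (1/2, 2/7)

P1 indiff ⇒ q·0+(1-q)·6 = q·10+(1-q)·2 ⇒ q(-10) = (1-q)(-4) ⇒ q = 2/7
P2 indiff ⇒ p·5+(1-p)·9 = p·7+(1-p)·7 ⇒ p(-2) = (1-p)(-2) ⇒ p = 1/2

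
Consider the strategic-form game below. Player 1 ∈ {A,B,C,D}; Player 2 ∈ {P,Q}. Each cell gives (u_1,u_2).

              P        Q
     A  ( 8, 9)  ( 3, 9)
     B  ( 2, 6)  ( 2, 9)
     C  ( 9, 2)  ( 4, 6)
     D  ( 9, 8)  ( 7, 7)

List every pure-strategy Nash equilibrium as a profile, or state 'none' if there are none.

Nash profiles: (D,P)

(A,P): not NE [P1→D gives 9>8]
(A,Q): not NE [P1→D gives 7>3]
(B,P): not NE [P1→D gives 9>2; P2→Q gives 9>6]
(B,Q): not NE [P1→D gives 7>2]
(C,P): not NE [P2→Q gives 6>2]
(C,Q): not NE [P1→D gives 7>4]
(D,P): NE
(D,Q): not NE [P2→P gives 8>7]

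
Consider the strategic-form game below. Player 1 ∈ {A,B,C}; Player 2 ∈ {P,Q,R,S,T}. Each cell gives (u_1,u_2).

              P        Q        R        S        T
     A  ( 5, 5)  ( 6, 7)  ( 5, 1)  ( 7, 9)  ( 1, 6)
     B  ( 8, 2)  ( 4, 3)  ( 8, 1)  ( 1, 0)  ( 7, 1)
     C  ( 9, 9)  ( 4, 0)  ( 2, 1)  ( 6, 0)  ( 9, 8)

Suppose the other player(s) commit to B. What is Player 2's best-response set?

argmax u_2 = {Q}

u_2(P vs B) = 2
u_2(Q vs B) = 3
u_2(R vs B) = 1
u_2(S vs B) = 0
u_2(T vs B) = 1
max payoff 3 at {Q}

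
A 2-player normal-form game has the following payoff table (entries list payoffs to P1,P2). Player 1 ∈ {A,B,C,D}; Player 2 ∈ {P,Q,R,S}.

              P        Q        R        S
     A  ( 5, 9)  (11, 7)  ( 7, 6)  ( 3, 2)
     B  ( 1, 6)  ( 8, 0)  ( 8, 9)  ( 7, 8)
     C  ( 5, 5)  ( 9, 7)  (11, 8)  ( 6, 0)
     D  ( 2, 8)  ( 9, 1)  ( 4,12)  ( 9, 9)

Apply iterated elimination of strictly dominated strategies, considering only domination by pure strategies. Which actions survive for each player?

Survivors P1:{A,C} P2:{P,Q,R}

P2 drop S (R beats it: A:6>2 B:9>8 C:8>0 D:12>9)
P1 drop B (C beats it: P:5>1 Q:9>8 R:11>8)
P1 drop D (A beats it: P:5>2 Q:11>9 R:7>4)
P1→{A,C} P2→{P,Q,R}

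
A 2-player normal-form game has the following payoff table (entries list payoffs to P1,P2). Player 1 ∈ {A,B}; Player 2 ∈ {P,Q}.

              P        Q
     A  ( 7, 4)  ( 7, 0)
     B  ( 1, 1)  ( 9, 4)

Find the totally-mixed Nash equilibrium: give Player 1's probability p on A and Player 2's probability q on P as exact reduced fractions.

P1 indiff ⇒ q·7+(1-q)·7 = q·1+(1-q)·9 ⇒ q(6) = (1-q)(2) ⇒ q = 1/4
P2 indiff ⇒ p·4+(1-p)·1 = p·0+(1-p)·4 ⇒ p(4) = (1-p)(3) ⇒ p = 3/7

p=3/7, q=1/4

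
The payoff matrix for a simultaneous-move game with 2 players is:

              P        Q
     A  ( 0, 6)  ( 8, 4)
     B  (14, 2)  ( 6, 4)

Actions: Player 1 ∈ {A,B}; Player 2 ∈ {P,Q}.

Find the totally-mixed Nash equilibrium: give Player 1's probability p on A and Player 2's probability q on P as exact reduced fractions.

p=1/2, q=1/8

P1 indiff ⇒ q·0+(1-q)·8 = q·14+(1-q)·6 ⇒ q(-14) = (1-q)(-2) ⇒ q = 1/8
P2 indiff ⇒ p·6+(1-p)·2 = p·4+(1-p)·4 ⇒ p(2) = (1-p)(2) ⇒ p = 1/2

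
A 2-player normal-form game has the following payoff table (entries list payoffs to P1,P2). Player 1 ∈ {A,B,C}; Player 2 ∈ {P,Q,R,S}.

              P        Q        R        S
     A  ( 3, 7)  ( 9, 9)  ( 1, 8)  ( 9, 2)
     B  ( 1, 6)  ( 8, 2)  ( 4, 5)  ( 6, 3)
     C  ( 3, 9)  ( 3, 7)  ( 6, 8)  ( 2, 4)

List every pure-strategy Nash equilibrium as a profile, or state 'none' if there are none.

Nash profiles: (A,Q), (C,P)

(A,P): not NE [P2→Q gives 9>7]
(A,Q): NE
(A,R): not NE [P1→C gives 6>1; P2→Q gives 9>8]
(A,S): not NE [P2→Q gives 9>2]
(B,P): not NE [P1→C gives 3>1]
(B,Q): not NE [P1→A gives 9>8; P2→P gives 6>2]
(B,R): not NE [P1→C gives 6>4; P2→P gives 6>5]
(B,S): not NE [P1→A gives 9>6; P2→P gives 6>3]
(C,P): NE
(C,Q): not NE [P1→A gives 9>3; P2→P gives 9>7]
(C,R): not NE [P2→P gives 9>8]
(C,S): not NE [P1→A gives 9>2; P2→P gives 9>4]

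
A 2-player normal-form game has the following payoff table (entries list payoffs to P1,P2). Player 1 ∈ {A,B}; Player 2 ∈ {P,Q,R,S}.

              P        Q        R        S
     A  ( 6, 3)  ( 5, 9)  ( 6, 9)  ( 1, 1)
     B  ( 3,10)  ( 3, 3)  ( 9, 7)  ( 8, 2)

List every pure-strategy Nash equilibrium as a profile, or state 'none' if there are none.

(A,P): not NE [P2→R gives 9>3]
(A,Q): NE
(A,R): not NE [P1→B gives 9>6]
(A,S): not NE [P1→B gives 8>1; P2→R gives 9>1]
(B,P): not NE [P1→A gives 6>3]
(B,Q): not NE [P1→A gives 5>3; P2→P gives 10>3]
(B,R): not NE [P2→P gives 10>7]
(B,S): not NE [P2→P gives 10>2]

Nash profiles: (A,Q)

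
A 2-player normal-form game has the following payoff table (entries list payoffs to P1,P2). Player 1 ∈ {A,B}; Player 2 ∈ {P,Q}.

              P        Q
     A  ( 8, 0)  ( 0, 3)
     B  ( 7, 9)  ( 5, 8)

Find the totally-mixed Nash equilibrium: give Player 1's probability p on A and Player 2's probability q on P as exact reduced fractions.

P1 indiff ⇒ q·8+(1-q)·0 = q·7+(1-q)·5 ⇒ q(1) = (1-q)(5) ⇒ q = 5/6
P2 indiff ⇒ p·0+(1-p)·9 = p·3+(1-p)·8 ⇒ p(-3) = (1-p)(-1) ⇒ p = 1/4

(p,q) = (1/4, 5/6)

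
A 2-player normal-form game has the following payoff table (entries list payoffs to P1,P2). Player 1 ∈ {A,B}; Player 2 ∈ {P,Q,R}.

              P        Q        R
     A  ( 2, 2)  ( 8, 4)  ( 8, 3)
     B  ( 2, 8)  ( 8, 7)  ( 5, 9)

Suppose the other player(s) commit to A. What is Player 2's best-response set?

argmax u_2 = {Q}

u_2(P vs A) = 2
u_2(Q vs A) = 4
u_2(R vs A) = 3
max payoff 4 at {Q}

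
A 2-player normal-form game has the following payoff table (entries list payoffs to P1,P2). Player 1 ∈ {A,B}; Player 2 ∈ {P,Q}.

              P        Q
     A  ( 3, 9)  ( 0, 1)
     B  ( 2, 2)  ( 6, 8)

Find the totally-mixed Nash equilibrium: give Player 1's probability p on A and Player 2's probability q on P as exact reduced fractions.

P1 mixes 3/7 on A; P2 mixes 6/7 on P

P1 indiff ⇒ q·3+(1-q)·0 = q·2+(1-q)·6 ⇒ q(1) = (1-q)(6) ⇒ q = 6/7
P2 indiff ⇒ p·9+(1-p)·2 = p·1+(1-p)·8 ⇒ p(8) = (1-p)(6) ⇒ p = 3/7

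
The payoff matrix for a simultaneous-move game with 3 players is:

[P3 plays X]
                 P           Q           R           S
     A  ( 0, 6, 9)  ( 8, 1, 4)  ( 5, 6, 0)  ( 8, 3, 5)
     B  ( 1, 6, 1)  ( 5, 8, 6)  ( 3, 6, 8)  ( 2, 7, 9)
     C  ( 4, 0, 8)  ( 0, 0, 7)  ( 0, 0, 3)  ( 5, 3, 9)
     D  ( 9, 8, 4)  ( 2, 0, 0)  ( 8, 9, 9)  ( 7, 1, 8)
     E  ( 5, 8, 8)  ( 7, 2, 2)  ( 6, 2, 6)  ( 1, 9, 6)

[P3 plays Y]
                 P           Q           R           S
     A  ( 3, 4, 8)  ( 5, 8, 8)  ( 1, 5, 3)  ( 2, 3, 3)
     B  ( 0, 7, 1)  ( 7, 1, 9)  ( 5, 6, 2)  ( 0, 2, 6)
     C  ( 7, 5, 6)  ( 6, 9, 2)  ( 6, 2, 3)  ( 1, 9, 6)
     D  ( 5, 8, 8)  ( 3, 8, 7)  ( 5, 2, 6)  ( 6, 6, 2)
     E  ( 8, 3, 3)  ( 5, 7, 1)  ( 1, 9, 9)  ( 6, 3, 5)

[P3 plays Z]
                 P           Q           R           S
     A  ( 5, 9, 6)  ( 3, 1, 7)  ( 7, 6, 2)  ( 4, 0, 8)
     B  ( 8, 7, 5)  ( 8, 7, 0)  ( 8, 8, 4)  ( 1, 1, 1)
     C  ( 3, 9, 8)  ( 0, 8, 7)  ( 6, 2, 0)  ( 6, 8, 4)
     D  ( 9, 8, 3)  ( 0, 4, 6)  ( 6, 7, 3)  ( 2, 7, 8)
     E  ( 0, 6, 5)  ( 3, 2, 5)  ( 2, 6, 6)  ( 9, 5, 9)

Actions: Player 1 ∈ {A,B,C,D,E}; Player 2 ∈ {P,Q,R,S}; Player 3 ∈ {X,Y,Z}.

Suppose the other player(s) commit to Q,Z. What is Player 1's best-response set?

argmax u_1 = {B}

u_1(A vs Q,Z) = 3
u_1(B vs Q,Z) = 8
u_1(C vs Q,Z) = 0
u_1(D vs Q,Z) = 0
u_1(E vs Q,Z) = 3
max payoff 8 at {B}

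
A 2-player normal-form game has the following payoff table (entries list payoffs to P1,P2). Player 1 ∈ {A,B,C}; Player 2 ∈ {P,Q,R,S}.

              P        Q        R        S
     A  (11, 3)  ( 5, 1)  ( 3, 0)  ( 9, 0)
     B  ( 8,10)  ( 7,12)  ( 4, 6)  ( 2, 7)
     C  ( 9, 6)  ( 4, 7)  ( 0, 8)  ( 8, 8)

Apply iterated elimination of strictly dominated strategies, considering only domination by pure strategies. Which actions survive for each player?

IESDS → P1:{A,B} P2:{P,Q}

P1 drop C (A beats it: P:11>9 Q:5>4 R:3>0 S:9>8)
P2 drop R (P beats it: A:3>0 B:10>6)
P2 drop S (P beats it: A:3>0 B:10>7)
P1→{A,B} P2→{P,Q}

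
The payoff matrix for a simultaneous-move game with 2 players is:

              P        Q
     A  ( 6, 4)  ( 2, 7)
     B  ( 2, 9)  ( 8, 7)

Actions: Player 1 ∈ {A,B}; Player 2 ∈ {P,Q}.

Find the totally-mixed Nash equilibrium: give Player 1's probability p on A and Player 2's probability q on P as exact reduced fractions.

(p,q) = (2/5, 3/5)

P1 indiff ⇒ q·6+(1-q)·2 = q·2+(1-q)·8 ⇒ q(4) = (1-q)(6) ⇒ q = 3/5
P2 indiff ⇒ p·4+(1-p)·9 = p·7+(1-p)·7 ⇒ p(-3) = (1-p)(-2) ⇒ p = 2/5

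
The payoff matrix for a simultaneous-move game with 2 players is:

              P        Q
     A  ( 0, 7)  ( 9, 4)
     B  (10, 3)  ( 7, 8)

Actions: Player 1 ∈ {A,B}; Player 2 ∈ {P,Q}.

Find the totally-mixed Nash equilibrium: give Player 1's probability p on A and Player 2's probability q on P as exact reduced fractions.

(p,q) = (5/8, 1/6)

P1 indiff ⇒ q·0+(1-q)·9 = q·10+(1-q)·7 ⇒ q(-10) = (1-q)(-2) ⇒ q = 1/6
P2 indiff ⇒ p·7+(1-p)·3 = p·4+(1-p)·8 ⇒ p(3) = (1-p)(5) ⇒ p = 5/8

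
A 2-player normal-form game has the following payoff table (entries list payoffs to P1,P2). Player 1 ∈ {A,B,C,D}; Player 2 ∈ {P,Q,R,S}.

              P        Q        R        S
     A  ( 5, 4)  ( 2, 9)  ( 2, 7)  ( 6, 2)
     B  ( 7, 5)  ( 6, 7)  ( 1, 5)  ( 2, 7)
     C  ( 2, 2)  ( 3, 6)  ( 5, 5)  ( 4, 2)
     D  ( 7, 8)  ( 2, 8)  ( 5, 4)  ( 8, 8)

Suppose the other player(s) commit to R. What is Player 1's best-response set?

u_1(A vs R) = 2
u_1(B vs R) = 1
u_1(C vs R) = 5
u_1(D vs R) = 5
max payoff 5 at {C,D}

argmax u_1 = {C,D}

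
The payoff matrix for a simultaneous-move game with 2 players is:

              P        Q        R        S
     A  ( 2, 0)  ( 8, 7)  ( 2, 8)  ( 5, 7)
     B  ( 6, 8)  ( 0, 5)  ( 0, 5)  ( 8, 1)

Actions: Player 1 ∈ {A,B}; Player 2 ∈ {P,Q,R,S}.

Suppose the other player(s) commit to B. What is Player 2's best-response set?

P2 best: {P}

u_2(P vs B) = 8
u_2(Q vs B) = 5
u_2(R vs B) = 5
u_2(S vs B) = 1
max payoff 8 at {P}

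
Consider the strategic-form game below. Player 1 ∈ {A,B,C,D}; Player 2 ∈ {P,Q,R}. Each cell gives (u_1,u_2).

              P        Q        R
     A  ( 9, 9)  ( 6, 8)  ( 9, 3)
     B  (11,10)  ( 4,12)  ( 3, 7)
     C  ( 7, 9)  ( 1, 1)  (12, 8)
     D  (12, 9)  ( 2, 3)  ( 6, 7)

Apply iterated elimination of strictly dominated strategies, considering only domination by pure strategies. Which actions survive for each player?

Survivors P1:{A,B,D} P2:{P,Q}

P2 drop R (P beats it: A:9>3 B:10>7 C:9>8 D:9>7)
P1 drop C (A beats it: P:9>7 Q:6>1)
P1→{A,B,D} P2→{P,Q}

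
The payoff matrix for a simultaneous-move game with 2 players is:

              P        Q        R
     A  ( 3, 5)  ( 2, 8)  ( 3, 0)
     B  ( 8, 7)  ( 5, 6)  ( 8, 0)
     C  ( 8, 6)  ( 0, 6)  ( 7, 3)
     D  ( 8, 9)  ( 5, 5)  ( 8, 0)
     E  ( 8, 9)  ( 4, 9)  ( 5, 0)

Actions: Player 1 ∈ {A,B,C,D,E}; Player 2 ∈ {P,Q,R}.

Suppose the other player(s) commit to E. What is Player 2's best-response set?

u_2(P vs E) = 9
u_2(Q vs E) = 9
u_2(R vs E) = 0
max payoff 9 at {P,Q}

argmax u_2 = {P,Q}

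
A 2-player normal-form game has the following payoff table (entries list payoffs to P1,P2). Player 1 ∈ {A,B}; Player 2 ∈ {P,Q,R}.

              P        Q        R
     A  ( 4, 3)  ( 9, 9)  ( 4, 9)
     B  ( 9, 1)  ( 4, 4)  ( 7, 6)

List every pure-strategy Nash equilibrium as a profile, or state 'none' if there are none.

Nash profiles: (A,Q), (B,R)

(A,P): not NE [P1→B gives 9>4; P2→R gives 9>3]
(A,Q): NE
(A,R): not NE [P1→B gives 7>4]
(B,P): not NE [P2→R gives 6>1]
(B,Q): not NE [P1→A gives 9>4; P2→R gives 6>4]
(B,R): NE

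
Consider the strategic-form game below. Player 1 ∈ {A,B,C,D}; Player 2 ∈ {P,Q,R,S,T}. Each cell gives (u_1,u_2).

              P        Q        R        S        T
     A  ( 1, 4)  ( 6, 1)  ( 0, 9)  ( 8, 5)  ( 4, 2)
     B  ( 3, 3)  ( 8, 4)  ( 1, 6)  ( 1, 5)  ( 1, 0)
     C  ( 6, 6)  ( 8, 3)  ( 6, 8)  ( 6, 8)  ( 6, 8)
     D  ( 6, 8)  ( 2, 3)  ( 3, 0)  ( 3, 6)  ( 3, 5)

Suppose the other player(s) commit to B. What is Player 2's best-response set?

u_2(P vs B) = 3
u_2(Q vs B) = 4
u_2(R vs B) = 6
u_2(S vs B) = 5
u_2(T vs B) = 0
max payoff 6 at {R}

BR_2 = {R}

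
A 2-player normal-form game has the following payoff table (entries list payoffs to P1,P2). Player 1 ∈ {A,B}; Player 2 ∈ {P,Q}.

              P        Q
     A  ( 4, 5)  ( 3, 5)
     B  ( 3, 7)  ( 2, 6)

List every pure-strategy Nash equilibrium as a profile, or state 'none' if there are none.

NE set: (A,P), (A,Q)

(A,P): NE
(A,Q): NE
(B,P): not NE [P1→A gives 4>3]
(B,Q): not NE [P1→A gives 3>2; P2→P gives 7>6]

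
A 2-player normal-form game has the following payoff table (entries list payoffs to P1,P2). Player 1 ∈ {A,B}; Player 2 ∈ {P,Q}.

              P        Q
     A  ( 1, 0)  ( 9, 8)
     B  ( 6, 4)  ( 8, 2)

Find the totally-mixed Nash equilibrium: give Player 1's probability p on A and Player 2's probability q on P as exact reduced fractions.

P1 indiff ⇒ q·1+(1-q)·9 = q·6+(1-q)·8 ⇒ q(-5) = (1-q)(-1) ⇒ q = 1/6
P2 indiff ⇒ p·0+(1-p)·4 = p·8+(1-p)·2 ⇒ p(-8) = (1-p)(-2) ⇒ p = 1/5

(p,q) = (1/5, 1/6)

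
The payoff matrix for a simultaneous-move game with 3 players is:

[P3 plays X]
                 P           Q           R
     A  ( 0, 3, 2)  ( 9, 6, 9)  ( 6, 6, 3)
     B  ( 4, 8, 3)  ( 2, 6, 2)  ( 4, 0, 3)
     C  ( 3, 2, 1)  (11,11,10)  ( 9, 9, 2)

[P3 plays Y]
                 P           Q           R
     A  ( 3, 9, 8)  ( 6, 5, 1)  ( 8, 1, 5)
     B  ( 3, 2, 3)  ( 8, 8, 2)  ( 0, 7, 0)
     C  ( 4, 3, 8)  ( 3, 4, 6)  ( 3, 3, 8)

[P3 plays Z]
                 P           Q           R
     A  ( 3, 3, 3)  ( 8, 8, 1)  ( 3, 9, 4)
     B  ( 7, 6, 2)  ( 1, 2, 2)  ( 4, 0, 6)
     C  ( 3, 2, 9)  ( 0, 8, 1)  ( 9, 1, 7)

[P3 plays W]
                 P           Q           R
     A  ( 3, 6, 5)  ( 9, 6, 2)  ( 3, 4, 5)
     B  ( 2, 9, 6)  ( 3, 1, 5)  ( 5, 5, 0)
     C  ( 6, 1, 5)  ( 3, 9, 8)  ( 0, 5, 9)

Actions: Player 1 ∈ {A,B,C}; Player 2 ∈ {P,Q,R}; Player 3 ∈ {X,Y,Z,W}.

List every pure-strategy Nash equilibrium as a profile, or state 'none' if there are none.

NE set: (C,Q,X)

(A,P,X): not NE [P1→B gives 4>0; P2→R gives 6>3; P3→Y gives 8>2]
(A,P,Y): not NE [P1→C gives 4>3]
(A,P,Z): not NE [P1→B gives 7>3; P2→R gives 9>3; P3→Y gives 8>3]
(A,P,W): not NE [P1→C gives 6>3; P3→Y gives 8>5]
(A,Q,X): not NE [P1→C gives 11>9]
(A,Q,Y): not NE [P1→B gives 8>6; P2→P gives 9>5; P3→X gives 9>1]
(A,Q,Z): not NE [P2→R gives 9>8; P3→X gives 9>1]
(A,Q,W): not NE [P3→X gives 9>2]
(A,R,X): not NE [P1→C gives 9>6; P3→W gives 5>3]
(A,R,Y): not NE [P2→P gives 9>1]
(A,R,Z): not NE [P1→C gives 9>3; P3→W gives 5>4]
(A,R,W): not NE [P1→B gives 5>3; P2→Q gives 6>4]
(B,P,X): not NE [P3→W gives 6>3]
(B,P,Y): not NE [P1→C gives 4>3; P2→Q gives 8>2; P3→W gives 6>3]
(B,P,Z): not NE [P3→W gives 6>2]
(B,P,W): not NE [P1→C gives 6>2]
(B,Q,X): not NE [P1→C gives 11>2; P2→P gives 8>6; P3→W gives 5>2]
(B,Q,Y): not NE [P3→W gives 5>2]
(B,Q,Z): not NE [P1→A gives 8>1; P2→P gives 6>2; P3→W gives 5>2]
(B,Q,W): not NE [P1→A gives 9>3; P2→P gives 9>1]
(B,R,X): not NE [P1→C gives 9>4; P2→P gives 8>0; P3→Z gives 6>3]
(B,R,Y): not NE [P1→A gives 8>0; P2→Q gives 8>7; P3→Z gives 6>0]
(B,R,Z): not NE [P1→C gives 9>4; P2→P gives 6>0]
(B,R,W): not NE [P2→P gives 9>5; P3→Z gives 6>0]
(C,P,X): not NE [P1→B gives 4>3; P2→Q gives 11>2; P3→Z gives 9>1]
(C,P,Y): not NE [P2→Q gives 4>3; P3→Z gives 9>8]
(C,P,Z): not NE [P1→B gives 7>3; P2→Q gives 8>2]
(C,P,W): not NE [P2→Q gives 9>1; P3→Z gives 9>5]
(C,Q,X): NE
(C,Q,Y): not NE [P1→B gives 8>3; P3→X gives 10>6]
(C,Q,Z): not NE [P1→A gives 8>0; P3→X gives 10>1]
(C,Q,W): not NE [P1→A gives 9>3; P3→X gives 10>8]
(C,R,X): not NE [P2→Q gives 11>9; P3→W gives 9>2]
(C,R,Y): not NE [P1→A gives 8>3; P2→Q gives 4>3; P3→W gives 9>8]
(C,R,Z): not NE [P2→Q gives 8>1; P3→W gives 9>7]
(C,R,W): not NE [P1→B gives 5>0; P2→Q gives 9>5]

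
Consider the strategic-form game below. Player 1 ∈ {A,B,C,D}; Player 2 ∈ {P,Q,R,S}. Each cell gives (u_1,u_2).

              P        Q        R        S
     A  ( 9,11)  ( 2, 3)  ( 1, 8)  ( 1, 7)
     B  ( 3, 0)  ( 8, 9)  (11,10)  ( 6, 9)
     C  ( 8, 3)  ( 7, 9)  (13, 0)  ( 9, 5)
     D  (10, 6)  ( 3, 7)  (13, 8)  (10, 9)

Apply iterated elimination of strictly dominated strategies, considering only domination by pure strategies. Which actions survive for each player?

P1 drop A (D beats it: P:10>9 Q:3>2 R:13>1 S:10>1)
P2 drop P (Q beats it: B:9>0 C:9>3 D:7>6)
P1→{B,C,D} P2→{Q,R,S}

Survivors P1:{B,C,D} P2:{Q,R,S}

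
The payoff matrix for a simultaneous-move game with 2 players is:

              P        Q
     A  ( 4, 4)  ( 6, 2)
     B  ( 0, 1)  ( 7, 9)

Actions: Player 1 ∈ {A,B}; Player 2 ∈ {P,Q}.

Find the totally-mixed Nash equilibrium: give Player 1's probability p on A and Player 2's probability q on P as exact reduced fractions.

P1 indiff ⇒ q·4+(1-q)·6 = q·0+(1-q)·7 ⇒ q(4) = (1-q)(1) ⇒ q = 1/5
P2 indiff ⇒ p·4+(1-p)·1 = p·2+(1-p)·9 ⇒ p(2) = (1-p)(8) ⇒ p = 4/5

P1 mixes 4/5 on A; P2 mixes 1/5 on P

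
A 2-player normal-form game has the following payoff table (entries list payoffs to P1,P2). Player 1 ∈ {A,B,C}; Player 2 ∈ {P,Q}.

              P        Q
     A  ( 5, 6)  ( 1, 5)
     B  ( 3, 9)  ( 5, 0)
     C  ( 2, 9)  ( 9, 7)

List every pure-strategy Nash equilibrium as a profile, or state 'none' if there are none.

Nash profiles: (A,P)

(A,P): NE
(A,Q): not NE [P1→C gives 9>1; P2→P gives 6>5]
(B,P): not NE [P1→A gives 5>3]
(B,Q): not NE [P1→C gives 9>5; P2→P gives 9>0]
(C,P): not NE [P1→A gives 5>2]
(C,Q): not NE [P2→P gives 9>7]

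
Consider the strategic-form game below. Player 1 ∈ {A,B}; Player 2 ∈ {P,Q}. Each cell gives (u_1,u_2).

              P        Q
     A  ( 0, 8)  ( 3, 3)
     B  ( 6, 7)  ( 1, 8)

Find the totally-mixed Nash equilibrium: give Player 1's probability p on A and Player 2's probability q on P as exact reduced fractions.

P1 mixes 1/6 on A; P2 mixes 1/4 on P

P1 indiff ⇒ q·0+(1-q)·3 = q·6+(1-q)·1 ⇒ q(-6) = (1-q)(-2) ⇒ q = 1/4
P2 indiff ⇒ p·8+(1-p)·7 = p·3+(1-p)·8 ⇒ p(5) = (1-p)(1) ⇒ p = 1/6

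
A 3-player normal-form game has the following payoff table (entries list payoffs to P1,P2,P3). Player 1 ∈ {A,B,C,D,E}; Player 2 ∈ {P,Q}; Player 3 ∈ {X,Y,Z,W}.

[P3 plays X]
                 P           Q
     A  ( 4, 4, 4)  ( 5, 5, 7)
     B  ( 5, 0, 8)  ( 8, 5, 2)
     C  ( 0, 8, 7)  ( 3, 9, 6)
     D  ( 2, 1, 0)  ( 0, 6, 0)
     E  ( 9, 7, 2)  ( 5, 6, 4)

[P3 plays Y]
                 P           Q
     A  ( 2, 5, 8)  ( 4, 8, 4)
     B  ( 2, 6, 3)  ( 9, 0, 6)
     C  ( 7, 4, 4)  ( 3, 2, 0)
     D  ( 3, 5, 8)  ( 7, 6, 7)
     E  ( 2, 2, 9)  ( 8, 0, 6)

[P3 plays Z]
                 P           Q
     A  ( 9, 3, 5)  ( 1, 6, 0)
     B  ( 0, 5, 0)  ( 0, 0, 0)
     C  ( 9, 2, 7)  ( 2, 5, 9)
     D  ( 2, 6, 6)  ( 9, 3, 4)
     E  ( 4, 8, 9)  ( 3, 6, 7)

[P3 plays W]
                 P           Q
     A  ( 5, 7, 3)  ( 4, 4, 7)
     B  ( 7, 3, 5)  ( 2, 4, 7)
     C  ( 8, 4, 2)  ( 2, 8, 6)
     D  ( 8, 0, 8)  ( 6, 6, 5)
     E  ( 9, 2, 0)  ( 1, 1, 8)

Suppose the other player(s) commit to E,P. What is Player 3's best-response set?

argmax u_3 = {Y,Z}

u_3(X vs E,P) = 2
u_3(Y vs E,P) = 9
u_3(Z vs E,P) = 9
u_3(W vs E,P) = 0
max payoff 9 at {Y,Z}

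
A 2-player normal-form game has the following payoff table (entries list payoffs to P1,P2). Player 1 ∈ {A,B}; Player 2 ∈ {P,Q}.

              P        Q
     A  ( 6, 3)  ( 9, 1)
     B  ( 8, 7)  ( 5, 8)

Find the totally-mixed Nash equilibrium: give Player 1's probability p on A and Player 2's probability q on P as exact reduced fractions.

(p,q) = (1/3, 2/3)

P1 indiff ⇒ q·6+(1-q)·9 = q·8+(1-q)·5 ⇒ q(-2) = (1-q)(-4) ⇒ q = 2/3
P2 indiff ⇒ p·3+(1-p)·7 = p·1+(1-p)·8 ⇒ p(2) = (1-p)(1) ⇒ p = 1/3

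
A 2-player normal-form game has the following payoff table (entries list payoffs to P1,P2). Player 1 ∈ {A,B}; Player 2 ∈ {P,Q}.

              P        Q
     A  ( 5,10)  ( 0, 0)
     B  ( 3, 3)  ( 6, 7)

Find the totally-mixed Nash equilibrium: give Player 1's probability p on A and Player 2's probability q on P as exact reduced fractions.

(p,q) = (2/7, 3/4)

P1 indiff ⇒ q·5+(1-q)·0 = q·3+(1-q)·6 ⇒ q(2) = (1-q)(6) ⇒ q = 3/4
P2 indiff ⇒ p·10+(1-p)·3 = p·0+(1-p)·7 ⇒ p(10) = (1-p)(4) ⇒ p = 2/7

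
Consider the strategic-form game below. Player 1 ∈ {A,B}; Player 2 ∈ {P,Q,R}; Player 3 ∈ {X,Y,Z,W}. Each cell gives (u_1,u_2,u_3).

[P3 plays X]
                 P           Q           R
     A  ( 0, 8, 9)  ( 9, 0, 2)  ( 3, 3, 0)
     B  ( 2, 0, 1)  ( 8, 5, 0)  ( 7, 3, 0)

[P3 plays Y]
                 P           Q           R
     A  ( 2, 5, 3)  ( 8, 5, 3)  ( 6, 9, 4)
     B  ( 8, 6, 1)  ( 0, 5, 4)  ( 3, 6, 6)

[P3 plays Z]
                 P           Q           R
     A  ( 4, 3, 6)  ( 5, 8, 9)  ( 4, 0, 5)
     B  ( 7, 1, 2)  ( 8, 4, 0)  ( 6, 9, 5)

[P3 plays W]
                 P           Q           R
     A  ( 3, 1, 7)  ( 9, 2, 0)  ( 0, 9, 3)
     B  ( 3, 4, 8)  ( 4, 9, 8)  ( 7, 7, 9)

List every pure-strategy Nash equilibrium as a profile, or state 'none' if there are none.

(A,P,X): not NE [P1→B gives 2>0]
(A,P,Y): not NE [P1→B gives 8>2; P2→R gives 9>5; P3→X gives 9>3]
(A,P,Z): not NE [P1→B gives 7>4; P2→Q gives 8>3; P3→X gives 9>6]
(A,P,W): not NE [P2→R gives 9>1; P3→X gives 9>7]
(A,Q,X): not NE [P2→P gives 8>0; P3→Z gives 9>2]
(A,Q,Y): not NE [P2→R gives 9>5; P3→Z gives 9>3]
(A,Q,Z): not NE [P1→B gives 8>5]
(A,Q,W): not NE [P2→R gives 9>2; P3→Z gives 9>0]
(A,R,X): not NE [P1→B gives 7>3; P2→P gives 8>3; P3→Z gives 5>0]
(A,R,Y): not NE [P3→Z gives 5>4]
(A,R,Z): not NE [P1→B gives 6>4; P2→Q gives 8>0]
(A,R,W): not NE [P1→B gives 7>0; P3→Z gives 5>3]
(B,P,X): not NE [P2→Q gives 5>0; P3→W gives 8>1]
(B,P,Y): not NE [P3→W gives 8>1]
(B,P,Z): not NE [P2→R gives 9>1; P3→W gives 8>2]
(B,P,W): not NE [P2→Q gives 9>4]
(B,Q,X): not NE [P1→A gives 9>8; P3→W gives 8>0]
(B,Q,Y): not NE [P1→A gives 8>0; P2→R gives 6>5; P3→W gives 8>4]
(B,Q,Z): not NE [P2→R gives 9>4; P3→W gives 8>0]
(B,Q,W): not NE [P1→A gives 9>4]
(B,R,X): not NE [P2→Q gives 5>3; P3→W gives 9>0]
(B,R,Y): not NE [P1→A gives 6>3; P3→W gives 9>6]
(B,R,Z): not NE [P3→W gives 9>5]
(B,R,W): not NE [P2→Q gives 9>7]

Equilibria: none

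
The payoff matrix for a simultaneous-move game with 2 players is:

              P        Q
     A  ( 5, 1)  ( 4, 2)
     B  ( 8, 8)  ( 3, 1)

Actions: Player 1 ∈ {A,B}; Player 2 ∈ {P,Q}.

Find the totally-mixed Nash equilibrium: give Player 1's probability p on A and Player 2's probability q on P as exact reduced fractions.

p=7/8, q=1/4

P1 indiff ⇒ q·5+(1-q)·4 = q·8+(1-q)·3 ⇒ q(-3) = (1-q)(-1) ⇒ q = 1/4
P2 indiff ⇒ p·1+(1-p)·8 = p·2+(1-p)·1 ⇒ p(-1) = (1-p)(-7) ⇒ p = 7/8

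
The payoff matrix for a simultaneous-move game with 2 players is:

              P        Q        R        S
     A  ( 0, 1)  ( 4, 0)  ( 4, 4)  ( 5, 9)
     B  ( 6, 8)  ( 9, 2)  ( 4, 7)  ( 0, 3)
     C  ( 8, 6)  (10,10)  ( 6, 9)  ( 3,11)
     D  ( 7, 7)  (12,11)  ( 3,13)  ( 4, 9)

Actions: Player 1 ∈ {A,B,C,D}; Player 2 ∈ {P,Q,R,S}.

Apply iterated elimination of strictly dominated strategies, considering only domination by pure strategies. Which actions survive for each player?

P1 drop B (C beats it: P:8>6 Q:10>9 R:6>4 S:3>0)
P2 drop P (R beats it: A:4>1 C:9>6 D:13>7)
P1→{A,C,D} P2→{Q,R,S}

IESDS → P1:{A,C,D} P2:{Q,R,S}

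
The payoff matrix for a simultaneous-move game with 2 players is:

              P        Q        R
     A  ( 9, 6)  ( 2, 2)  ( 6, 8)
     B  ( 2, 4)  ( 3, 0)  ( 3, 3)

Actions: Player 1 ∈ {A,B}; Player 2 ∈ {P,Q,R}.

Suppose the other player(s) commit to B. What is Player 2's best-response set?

u_2(P vs B) = 4
u_2(Q vs B) = 0
u_2(R vs B) = 3
max payoff 4 at {P}

argmax u_2 = {P}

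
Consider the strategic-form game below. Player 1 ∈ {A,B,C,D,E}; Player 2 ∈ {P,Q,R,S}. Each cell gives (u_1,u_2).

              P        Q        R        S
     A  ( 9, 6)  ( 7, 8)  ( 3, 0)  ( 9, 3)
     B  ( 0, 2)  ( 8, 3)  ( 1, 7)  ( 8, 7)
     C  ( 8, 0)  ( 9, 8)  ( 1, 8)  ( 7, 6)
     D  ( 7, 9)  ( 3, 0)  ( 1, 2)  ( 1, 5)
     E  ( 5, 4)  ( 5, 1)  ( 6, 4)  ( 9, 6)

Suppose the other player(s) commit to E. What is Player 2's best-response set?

u_2(P vs E) = 4
u_2(Q vs E) = 1
u_2(R vs E) = 4
u_2(S vs E) = 6
max payoff 6 at {S}

BR_2 = {S}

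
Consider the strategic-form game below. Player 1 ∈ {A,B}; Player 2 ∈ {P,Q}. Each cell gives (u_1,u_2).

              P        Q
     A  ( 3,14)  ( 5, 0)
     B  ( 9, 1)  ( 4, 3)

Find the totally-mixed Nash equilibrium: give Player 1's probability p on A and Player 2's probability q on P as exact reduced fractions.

P1 indiff ⇒ q·3+(1-q)·5 = q·9+(1-q)·4 ⇒ q(-6) = (1-q)(-1) ⇒ q = 1/7
P2 indiff ⇒ p·14+(1-p)·1 = p·0+(1-p)·3 ⇒ p(14) = (1-p)(2) ⇒ p = 1/8

(p,q) = (1/8, 1/7)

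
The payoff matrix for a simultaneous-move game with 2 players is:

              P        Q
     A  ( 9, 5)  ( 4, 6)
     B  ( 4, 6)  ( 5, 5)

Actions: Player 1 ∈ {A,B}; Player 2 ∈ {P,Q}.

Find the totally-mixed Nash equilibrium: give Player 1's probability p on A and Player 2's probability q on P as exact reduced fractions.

P1 indiff ⇒ q·9+(1-q)·4 = q·4+(1-q)·5 ⇒ q(5) = (1-q)(1) ⇒ q = 1/6
P2 indiff ⇒ p·5+(1-p)·6 = p·6+(1-p)·5 ⇒ p(-1) = (1-p)(-1) ⇒ p = 1/2

p=1/2, q=1/6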